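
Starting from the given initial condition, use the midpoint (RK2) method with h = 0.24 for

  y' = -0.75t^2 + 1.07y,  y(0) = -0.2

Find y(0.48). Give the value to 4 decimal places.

Midpoint: k1 = f(t_n, y_n); k2 = f(t_n + h/2, y_n + (h/2)·k1); y_{n+1} = y_n + h·k2.
t=0.000000, y=-0.200000:
  k1 = f(0.000000, -0.200000) = -0.214000
  k2 = f(0.120000, -0.225680) = -0.252278
  y ← -0.200000 + 0.24·(-0.252278) = -0.260547
t=0.240000, y=-0.260547:
  k1 = f(0.240000, -0.260547) = -0.321985
  k2 = f(0.360000, -0.299185) = -0.417328
  y ← -0.260547 + 0.24·(-0.417328) = -0.360705
y(0.48) ≈ -0.3607

-0.3607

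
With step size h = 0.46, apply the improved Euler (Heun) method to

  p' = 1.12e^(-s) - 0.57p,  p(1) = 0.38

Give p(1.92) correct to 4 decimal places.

0.4087

Heun: k1 = f(s_n, p_n); k2 = f(s_n + h, p_n + h·k1); p_{n+1} = p_n + (h/2)·(k1 + k2).
s=1.000000, p=0.380000:
  k1 = f(1.000000, 0.380000) = 0.195425
  k2 = f(1.460000, 0.469895) = -0.007736
  p ← 0.380000 + (0.46/2)·(0.195425 + (-0.007736)) = 0.423169
s=1.460000, p=0.423169:
  k1 = f(1.460000, 0.423169) = 0.018899
  k2 = f(1.920000, 0.431862) = -0.081961
  p ← 0.423169 + (0.46/2)·(0.018899 + (-0.081961)) = 0.408664
p(1.92) ≈ 0.4087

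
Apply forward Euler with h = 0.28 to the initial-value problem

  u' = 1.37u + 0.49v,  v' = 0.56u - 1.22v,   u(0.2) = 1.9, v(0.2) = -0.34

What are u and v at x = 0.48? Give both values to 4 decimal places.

2.5822, 0.0741

Euler on (u,v): u_{n+1} = u_n + h·u', v_{n+1} = v_n + h·v'.
0.200000: (1.900000, -0.340000); f=(2.436400, 1.478800) → (2.582192, 0.074064)
(u(0.48), v(0.48)) ≈ (2.5822, 0.0741)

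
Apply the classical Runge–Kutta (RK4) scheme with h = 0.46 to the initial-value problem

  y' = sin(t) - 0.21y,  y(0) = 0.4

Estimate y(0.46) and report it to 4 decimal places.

0.4638

RK4: k1 = f(t_n, y_n); k2 = f(t_n + h/2, y_n + (h/2)·k1); k3 = f(t_n + h/2, y_n + (h/2)·k2); k4 = f(t_n + h, y_n + h·k3); y_{n+1} = y_n + (h/6)·(k1 + 2k2 + 2k3 + k4).
t=0.000000, y=0.400000:
  k1 = f(0.000000, 0.400000) = -0.084000
  k2 = f(0.230000, 0.380680) = 0.148035
  k3 = f(0.230000, 0.434048) = 0.136827
  k4 = f(0.460000, 0.462941) = 0.346731
  y ← 0.400000 + (0.46/6)·(k1 + 2k2 + 2k3 + k4) = 0.463822
y(0.46) ≈ 0.4638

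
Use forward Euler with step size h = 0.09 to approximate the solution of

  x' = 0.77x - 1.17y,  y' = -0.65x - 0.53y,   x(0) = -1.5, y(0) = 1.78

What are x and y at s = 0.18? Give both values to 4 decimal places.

Euler on (x,y): x_{n+1} = x_n + h·x', y_{n+1} = y_n + h·y'.
0.000000: (-1.500000, 1.780000); f=(-3.237600, 0.031600) → (-1.791384, 1.782844)
0.090000: (-1.791384, 1.782844); f=(-3.465293, 0.219492) → (-2.103260, 1.802598)
(x(0.18), y(0.18)) ≈ (-2.1033, 1.8026)

-2.1033, 1.8026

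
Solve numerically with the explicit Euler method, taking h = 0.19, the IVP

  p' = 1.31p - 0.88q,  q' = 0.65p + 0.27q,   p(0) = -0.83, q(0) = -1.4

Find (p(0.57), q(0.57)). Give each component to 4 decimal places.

Euler on (p,q): p_{n+1} = p_n + h·p', q_{n+1} = q_n + h·q'.
0.000000: (-0.830000, -1.400000); f=(0.144700, -0.917500) → (-0.802507, -1.574325)
0.190000: (-0.802507, -1.574325); f=(0.334122, -0.946697) → (-0.739024, -1.754197)
0.380000: (-0.739024, -1.754197); f=(0.575573, -0.953999) → (-0.629665, -1.935457)
(p(0.57), q(0.57)) ≈ (-0.6297, -1.9355)

-0.6297, -1.9355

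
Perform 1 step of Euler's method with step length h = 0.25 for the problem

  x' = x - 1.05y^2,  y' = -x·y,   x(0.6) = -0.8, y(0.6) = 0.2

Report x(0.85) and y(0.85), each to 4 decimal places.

-1.0105, 0.2400

Euler on (x,y): x_{n+1} = x_n + h·x', y_{n+1} = y_n + h·y'.
0.600000: (-0.800000, 0.200000); f=(-0.842000, 0.160000) → (-1.010500, 0.240000)
(x(0.85), y(0.85)) ≈ (-1.0105, 0.2400)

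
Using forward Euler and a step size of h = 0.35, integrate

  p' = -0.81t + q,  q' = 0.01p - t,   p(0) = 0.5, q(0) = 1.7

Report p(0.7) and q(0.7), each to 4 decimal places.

1.5914, 1.5831

Euler on (p,q): p_{n+1} = p_n + h·p', q_{n+1} = q_n + h·q'.
0.000000: (0.500000, 1.700000); f=(1.700000, 0.005000) → (1.095000, 1.701750)
0.350000: (1.095000, 1.701750); f=(1.418250, -0.339050) → (1.591387, 1.583082)
(p(0.7), q(0.7)) ≈ (1.5914, 1.5831)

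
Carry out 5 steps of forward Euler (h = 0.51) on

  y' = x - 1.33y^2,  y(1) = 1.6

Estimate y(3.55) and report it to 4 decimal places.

1.6043

Euler: y_{n+1} = y_n + h·f(x_n, y_n).
x=1.000000, y=1.600000: f=-2.404800 → y ← 1.600000 + 0.51·(-2.404800) = 0.373552
x=1.510000, y=0.373552: f=1.324410 → y ← 0.373552 + 0.51·1.324410 = 1.049001
x=2.020000, y=1.049001: f=0.556463 → y ← 1.049001 + 0.51·0.556463 = 1.332797
x=2.530000, y=1.332797: f=0.167456 → y ← 1.332797 + 0.51·0.167456 = 1.418200
x=3.040000, y=1.418200: f=0.364983 → y ← 1.418200 + 0.51·0.364983 = 1.604341
y(3.55) ≈ 1.6043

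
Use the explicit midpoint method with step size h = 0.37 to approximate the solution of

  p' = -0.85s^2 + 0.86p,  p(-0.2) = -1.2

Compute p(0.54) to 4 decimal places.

-2.2923

Midpoint: k1 = f(s_n, p_n); k2 = f(s_n + h/2, p_n + (h/2)·k1); p_{n+1} = p_n + h·k2.
s=-0.200000, p=-1.200000:
  k1 = f(-0.200000, -1.200000) = -1.066000
  k2 = f(-0.015000, -1.397210) = -1.201792
  p ← -1.200000 + 0.37·(-1.201792) = -1.644663
s=0.170000, p=-1.644663:
  k1 = f(0.170000, -1.644663) = -1.438975
  k2 = f(0.355000, -1.910873) = -1.750472
  p ← -1.644663 + 0.37·(-1.750472) = -2.292338
p(0.54) ≈ -2.2923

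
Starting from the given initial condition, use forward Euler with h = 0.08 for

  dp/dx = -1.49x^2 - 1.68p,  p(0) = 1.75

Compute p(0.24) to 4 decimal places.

Euler: p_{n+1} = p_n + h·f(x_n, p_n).
x=0.000000, p=1.750000: f=-2.940000 → p ← 1.750000 + 0.08·(-2.940000) = 1.514800
x=0.080000, p=1.514800: f=-2.554400 → p ← 1.514800 + 0.08·(-2.554400) = 1.310448
x=0.160000, p=1.310448: f=-2.239697 → p ← 1.310448 + 0.08·(-2.239697) = 1.131272
p(0.24) ≈ 1.1313

1.1313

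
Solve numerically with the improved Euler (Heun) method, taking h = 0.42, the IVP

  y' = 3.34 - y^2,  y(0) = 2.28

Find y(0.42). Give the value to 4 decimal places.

2.1190

Heun: k1 = f(t_n, y_n); k2 = f(t_n + h, y_n + h·k1); y_{n+1} = y_n + (h/2)·(k1 + k2).
t=0.000000, y=2.280000:
  k1 = f(0.000000, 2.280000) = -1.858400
  k2 = f(0.420000, 1.499472) = 1.091584
  y ← 2.280000 + (0.42/2)·(-1.858400 + 1.091584) = 2.118969
y(0.42) ≈ 2.1190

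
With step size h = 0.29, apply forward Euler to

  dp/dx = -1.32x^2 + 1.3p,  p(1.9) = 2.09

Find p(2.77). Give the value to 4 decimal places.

-2.0458

Euler: p_{n+1} = p_n + h·f(x_n, p_n).
x=1.900000, p=2.090000: f=-2.048200 → p ← 2.090000 + 0.29·(-2.048200) = 1.496022
x=2.190000, p=1.496022: f=-4.386023 → p ← 1.496022 + 0.29·(-4.386023) = 0.224075
x=2.480000, p=0.224075: f=-7.827230 → p ← 0.224075 + 0.29·(-7.827230) = -2.045822
p(2.77) ≈ -2.0458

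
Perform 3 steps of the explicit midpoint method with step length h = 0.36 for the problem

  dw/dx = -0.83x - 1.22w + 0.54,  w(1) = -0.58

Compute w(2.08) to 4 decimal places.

Midpoint: k1 = f(x_n, w_n); k2 = f(x_n + h/2, w_n + (h/2)·k1); w_{n+1} = w_n + h·k2.
x=1.000000, w=-0.580000:
  k1 = f(1.000000, -0.580000) = 0.417600
  k2 = f(1.180000, -0.504832) = 0.176495
  w ← -0.580000 + 0.36·0.176495 = -0.516462
x=1.360000, w=-0.516462:
  k1 = f(1.360000, -0.516462) = 0.041283
  k2 = f(1.540000, -0.509031) = -0.117182
  w ← -0.516462 + 0.36·(-0.117182) = -0.558647
x=1.720000, w=-0.558647:
  k1 = f(1.720000, -0.558647) = -0.206050
  k2 = f(1.900000, -0.595736) = -0.310201
  w ← -0.558647 + 0.36·(-0.310201) = -0.670320
w(2.08) ≈ -0.6703

-0.6703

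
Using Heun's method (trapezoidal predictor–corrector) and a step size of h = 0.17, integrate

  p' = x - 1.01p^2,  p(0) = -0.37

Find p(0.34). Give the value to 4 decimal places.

-0.3619

Heun: k1 = f(x_n, p_n); k2 = f(x_n + h, p_n + h·k1); p_{n+1} = p_n + (h/2)·(k1 + k2).
x=0.000000, p=-0.370000:
  k1 = f(0.000000, -0.370000) = -0.138269
  k2 = f(0.170000, -0.393506) = 0.013605
  p ← -0.370000 + (0.17/2)·(-0.138269 + 0.013605) = -0.380596
x=0.170000, p=-0.380596:
  k1 = f(0.170000, -0.380596) = 0.023698
  k2 = f(0.340000, -0.376568) = 0.196779
  p ← -0.380596 + (0.17/2)·(0.023698 + 0.196779) = -0.361856
p(0.34) ≈ -0.3619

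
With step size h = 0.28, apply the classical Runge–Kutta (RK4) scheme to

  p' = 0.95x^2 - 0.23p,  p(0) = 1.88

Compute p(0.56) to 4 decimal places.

RK4: k1 = f(x_n, p_n); k2 = f(x_n + h/2, p_n + (h/2)·k1); k3 = f(x_n + h/2, p_n + (h/2)·k2); k4 = f(x_n + h, p_n + h·k3); p_{n+1} = p_n + (h/6)·(k1 + 2k2 + 2k3 + k4).
x=0.000000, p=1.880000:
  k1 = f(0.000000, 1.880000) = -0.432400
  k2 = f(0.140000, 1.819464) = -0.399857
  k3 = f(0.140000, 1.824020) = -0.400905
  k4 = f(0.280000, 1.767747) = -0.332102
  p ← 1.880000 + (0.28/6)·(k1 + 2k2 + 2k3 + k4) = 1.769586
x=0.280000, p=1.769586:
  k1 = f(0.280000, 1.769586) = -0.332525
  k2 = f(0.420000, 1.723032) = -0.228717
  k3 = f(0.420000, 1.737565) = -0.232060
  k4 = f(0.560000, 1.704609) = -0.094140
  p ← 1.769586 + (0.28/6)·(k1 + 2k2 + 2k3 + k4) = 1.706669
p(0.56) ≈ 1.7067

1.7067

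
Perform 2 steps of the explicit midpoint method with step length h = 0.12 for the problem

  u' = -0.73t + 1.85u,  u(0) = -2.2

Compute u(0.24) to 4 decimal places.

-3.4425

Midpoint: k1 = f(t_n, u_n); k2 = f(t_n + h/2, u_n + (h/2)·k1); u_{n+1} = u_n + h·k2.
t=0.000000, u=-2.200000:
  k1 = f(0.000000, -2.200000) = -4.070000
  k2 = f(0.060000, -2.444200) = -4.565570
  u ← -2.200000 + 0.12·(-4.565570) = -2.747868
t=0.120000, u=-2.747868:
  k1 = f(0.120000, -2.747868) = -5.171157
  k2 = f(0.180000, -3.058138) = -5.788955
  u ← -2.747868 + 0.12·(-5.788955) = -3.442543
u(0.24) ≈ -3.4425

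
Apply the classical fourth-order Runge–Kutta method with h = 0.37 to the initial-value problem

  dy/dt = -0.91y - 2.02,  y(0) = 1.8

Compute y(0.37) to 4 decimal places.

RK4: k1 = f(t_n, y_n); k2 = f(t_n + h/2, y_n + (h/2)·k1); k3 = f(t_n + h/2, y_n + (h/2)·k2); k4 = f(t_n + h, y_n + h·k3); y_{n+1} = y_n + (h/6)·(k1 + 2k2 + 2k3 + k4).
t=0.000000, y=1.800000:
  k1 = f(0.000000, 1.800000) = -3.658000
  k2 = f(0.185000, 1.123270) = -3.042176
  k3 = f(0.185000, 1.237197) = -3.145850
  k4 = f(0.370000, 0.636036) = -2.598792
  y ← 1.800000 + (0.37/6)·(k1 + 2k2 + 2k3 + k4) = 0.650975
y(0.37) ≈ 0.6510

0.6510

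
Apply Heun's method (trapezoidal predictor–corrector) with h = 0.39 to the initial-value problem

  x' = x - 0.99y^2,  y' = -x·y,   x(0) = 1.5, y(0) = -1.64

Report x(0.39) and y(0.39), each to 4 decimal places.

1.3879, -1.0214

Heun on (x,y): k1 = f(s_n, state_n); k2 = f(s_n + h, state_n + h·k1); state_{n+1} = state_n + (h/2)·(k1 + k2).
0.000000: (1.500000, -1.640000)
  k1 = (-1.162704, 2.460000)
  predictor → (1.046545, -0.680600)
  k2 = (0.587961, 0.712279)
  → (1.387925, -1.021406)
(x(0.39), y(0.39)) ≈ (1.3879, -1.0214)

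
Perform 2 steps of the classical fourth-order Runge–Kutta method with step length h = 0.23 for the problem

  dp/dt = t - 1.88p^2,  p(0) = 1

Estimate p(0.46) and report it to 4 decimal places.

RK4: k1 = f(t_n, p_n); k2 = f(t_n + h/2, p_n + (h/2)·k1); k3 = f(t_n + h/2, p_n + (h/2)·k2); k4 = f(t_n + h, p_n + h·k3); p_{n+1} = p_n + (h/6)·(k1 + 2k2 + 2k3 + k4).
t=0.000000, p=1.000000:
  k1 = f(0.000000, 1.000000) = -1.880000
  k2 = f(0.115000, 0.783800) = -1.039964
  k3 = f(0.115000, 0.880404) = -1.342210
  k4 = f(0.230000, 0.691292) = -0.668423
  p ← 1.000000 + (0.23/6)·(k1 + 2k2 + 2k3 + k4) = 0.719677
t=0.230000, p=0.719677:
  k1 = f(0.230000, 0.719677) = -0.743718
  k2 = f(0.345000, 0.634150) = -0.411034
  k3 = f(0.345000, 0.672408) = -0.505010
  k4 = f(0.460000, 0.603525) = -0.224776
  p ← 0.719677 + (0.23/6)·(k1 + 2k2 + 2k3 + k4) = 0.612322
p(0.46) ≈ 0.6123

0.6123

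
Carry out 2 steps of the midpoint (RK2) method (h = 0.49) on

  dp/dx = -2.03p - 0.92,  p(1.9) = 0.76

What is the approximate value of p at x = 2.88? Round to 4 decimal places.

-0.1499

Midpoint: k1 = f(x_n, p_n); k2 = f(x_n + h/2, p_n + (h/2)·k1); p_{n+1} = p_n + h·k2.
x=1.900000, p=0.760000:
  k1 = f(1.900000, 0.760000) = -2.462800
  k2 = f(2.145000, 0.156614) = -1.237926
  p ← 0.760000 + 0.49·(-1.237926) = 0.153416
x=2.390000, p=0.153416:
  k1 = f(2.390000, 0.153416) = -1.231435
  k2 = f(2.635000, -0.148285) = -0.618981
  p ← 0.153416 + 0.49·(-0.618981) = -0.149884
p(2.88) ≈ -0.1499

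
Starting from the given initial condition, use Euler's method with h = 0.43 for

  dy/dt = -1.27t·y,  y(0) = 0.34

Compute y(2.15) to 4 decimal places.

Euler: y_{n+1} = y_n + h·f(t_n, y_n).
t=0.000000, y=0.340000: f=0.000000 → y ← 0.340000 + 0.43·0.000000 = 0.340000
t=0.430000, y=0.340000: f=-0.185674 → y ← 0.340000 + 0.43·(-0.185674) = 0.260160
t=0.860000, y=0.260160: f=-0.284147 → y ← 0.260160 + 0.43·(-0.284147) = 0.137977
t=1.290000, y=0.137977: f=-0.226048 → y ← 0.137977 + 0.43·(-0.226048) = 0.040776
t=1.720000, y=0.040776: f=-0.089072 → y ← 0.040776 + 0.43·(-0.089072) = 0.002475
y(2.15) ≈ 0.0025

0.0025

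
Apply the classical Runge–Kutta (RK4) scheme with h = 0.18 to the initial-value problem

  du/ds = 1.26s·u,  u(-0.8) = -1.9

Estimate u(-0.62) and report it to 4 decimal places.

-1.6174

RK4: k1 = f(s_n, u_n); k2 = f(s_n + h/2, u_n + (h/2)·k1); k3 = f(s_n + h/2, u_n + (h/2)·k2); k4 = f(s_n + h, u_n + h·k3); u_{n+1} = u_n + (h/6)·(k1 + 2k2 + 2k3 + k4).
s=-0.800000, u=-1.900000:
  k1 = f(-0.800000, -1.900000) = 1.915200
  k2 = f(-0.710000, -1.727632) = 1.545540
  k3 = f(-0.710000, -1.760901) = 1.575302
  k4 = f(-0.620000, -1.616446) = 1.262767
  u ← -1.900000 + (0.18/6)·(k1 + 2k2 + 2k3 + k4) = -1.617410
u(-0.62) ≈ -1.6174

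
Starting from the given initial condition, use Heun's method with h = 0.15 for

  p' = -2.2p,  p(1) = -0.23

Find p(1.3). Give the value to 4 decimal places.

Heun: k1 = f(t_n, p_n); k2 = f(t_n + h, p_n + h·k1); p_{n+1} = p_n + (h/2)·(k1 + k2).
t=1.000000, p=-0.230000:
  k1 = f(1.000000, -0.230000) = 0.506000
  k2 = f(1.150000, -0.154100) = 0.339020
  p ← -0.230000 + (0.15/2)·(0.506000 + 0.339020) = -0.166624
t=1.150000, p=-0.166624:
  k1 = f(1.150000, -0.166624) = 0.366572
  k2 = f(1.300000, -0.111638) = 0.245603
  p ← -0.166624 + (0.15/2)·(0.366572 + 0.245603) = -0.120710
p(1.3) ≈ -0.1207

-0.1207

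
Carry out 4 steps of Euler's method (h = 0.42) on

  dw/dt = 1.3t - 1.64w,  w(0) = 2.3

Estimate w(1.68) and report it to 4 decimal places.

Euler: w_{n+1} = w_n + h·f(t_n, w_n).
t=0.000000, w=2.300000: f=-3.772000 → w ← 2.300000 + 0.42·(-3.772000) = 0.715760
t=0.420000, w=0.715760: f=-0.627846 → w ← 0.715760 + 0.42·(-0.627846) = 0.452065
t=0.840000, w=0.452065: f=0.350614 → w ← 0.452065 + 0.42·0.350614 = 0.599322
t=1.260000, w=0.599322: f=0.655111 → w ← 0.599322 + 0.42·0.655111 = 0.874469
w(1.68) ≈ 0.8745

0.8745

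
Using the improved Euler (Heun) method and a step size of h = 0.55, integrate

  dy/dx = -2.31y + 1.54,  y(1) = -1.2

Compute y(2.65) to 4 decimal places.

0.3783

Heun: k1 = f(x_n, y_n); k2 = f(x_n + h, y_n + h·k1); y_{n+1} = y_n + (h/2)·(k1 + k2).
x=1.000000, y=-1.200000:
  k1 = f(1.000000, -1.200000) = 4.312000
  k2 = f(1.550000, 1.171600) = -1.166396
  y ← -1.200000 + (0.55/2)·(4.312000 + (-1.166396)) = -0.334959
x=1.550000, y=-0.334959:
  k1 = f(1.550000, -0.334959) = 2.313755
  k2 = f(2.100000, 0.937606) = -0.625871
  y ← -0.334959 + (0.55/2)·(2.313755 + (-0.625871)) = 0.129209
x=2.100000, y=0.129209:
  k1 = f(2.100000, 0.129209) = 1.241527
  k2 = f(2.650000, 0.812049) = -0.335833
  y ← 0.129209 + (0.55/2)·(1.241527 + (-0.335833)) = 0.378275
y(2.65) ≈ 0.3783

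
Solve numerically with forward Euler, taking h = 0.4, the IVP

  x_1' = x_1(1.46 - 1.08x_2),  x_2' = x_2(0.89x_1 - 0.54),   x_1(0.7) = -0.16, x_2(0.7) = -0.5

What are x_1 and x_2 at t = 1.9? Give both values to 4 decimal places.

Euler on (x_1,x_2): x_1_{n+1} = x_1_n + h·x_1', x_2_{n+1} = x_2_n + h·x_2'.
0.700000: (-0.160000, -0.500000); f=(-0.320000, 0.341200) → (-0.288000, -0.363520)
1.100000: (-0.288000, -0.363520); f=(-0.533549, 0.289478) → (-0.501420, -0.247729)
1.500000: (-0.501420, -0.247729); f=(-0.866226, 0.244326) → (-0.847910, -0.149998)
(x_1(1.9), x_2(1.9)) ≈ (-0.8479, -0.1500)

-0.8479, -0.1500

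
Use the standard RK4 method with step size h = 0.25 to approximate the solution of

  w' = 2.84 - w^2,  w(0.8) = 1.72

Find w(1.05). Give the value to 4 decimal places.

RK4: k1 = f(t_n, w_n); k2 = f(t_n + h/2, w_n + (h/2)·k1); k3 = f(t_n + h/2, w_n + (h/2)·k2); k4 = f(t_n + h, w_n + h·k3); w_{n+1} = w_n + (h/6)·(k1 + 2k2 + 2k3 + k4).
t=0.800000, w=1.720000:
  k1 = f(0.800000, 1.720000) = -0.118400
  k2 = f(0.925000, 1.705200) = -0.067707
  k3 = f(0.925000, 1.711537) = -0.089358
  k4 = f(1.050000, 1.697661) = -0.042052
  w ← 1.720000 + (0.25/6)·(k1 + 2k2 + 2k3 + k4) = 1.700226
w(1.05) ≈ 1.7002

1.7002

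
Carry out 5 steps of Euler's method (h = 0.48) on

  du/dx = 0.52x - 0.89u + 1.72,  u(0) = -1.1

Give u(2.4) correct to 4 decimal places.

Euler: u_{n+1} = u_n + h·f(x_n, u_n).
x=0.000000, u=-1.100000: f=2.699000 → u ← -1.100000 + 0.48·2.699000 = 0.195520
x=0.480000, u=0.195520: f=1.795587 → u ← 0.195520 + 0.48·1.795587 = 1.057402
x=0.960000, u=1.057402: f=1.278112 → u ← 1.057402 + 0.48·1.278112 = 1.670896
x=1.440000, u=1.670896: f=0.981703 → u ← 1.670896 + 0.48·0.981703 = 2.142113
x=1.920000, u=2.142113: f=0.811919 → u ← 2.142113 + 0.48·0.811919 = 2.531834
u(2.4) ≈ 2.5318

2.5318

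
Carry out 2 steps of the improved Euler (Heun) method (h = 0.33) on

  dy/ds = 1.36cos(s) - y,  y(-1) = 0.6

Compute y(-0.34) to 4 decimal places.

0.8306

Heun: k1 = f(s_n, y_n); k2 = f(s_n + h, y_n + h·k1); y_{n+1} = y_n + (h/2)·(k1 + k2).
s=-1.000000, y=0.600000:
  k1 = f(-1.000000, 0.600000) = 0.134811
  k2 = f(-0.670000, 0.644488) = 0.421510
  y ← 0.600000 + (0.33/2)·(0.134811 + 0.421510) = 0.691793
s=-0.670000, y=0.691793:
  k1 = f(-0.670000, 0.691793) = 0.374205
  k2 = f(-0.340000, 0.815280) = 0.466866
  y ← 0.691793 + (0.33/2)·(0.374205 + 0.466866) = 0.830570
y(-0.34) ≈ 0.8306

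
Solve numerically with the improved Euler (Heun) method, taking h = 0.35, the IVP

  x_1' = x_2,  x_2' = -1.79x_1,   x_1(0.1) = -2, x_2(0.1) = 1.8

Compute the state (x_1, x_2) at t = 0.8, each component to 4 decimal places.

Heun on (x_1,x_2): k1 = f(t_n, state_n); k2 = f(t_n + h, state_n + h·k1); state_{n+1} = state_n + (h/2)·(k1 + k2).
0.100000: (-2.000000, 1.800000)
  k1 = (1.800000, 3.580000)
  predictor → (-1.370000, 3.053000)
  k2 = (3.053000, 2.452300)
  → (-1.150725, 2.855652)
0.450000: (-1.150725, 2.855652)
  k1 = (2.855652, 2.059798)
  predictor → (-0.151247, 3.576582)
  k2 = (3.576582, 0.270731)
  → (-0.025084, 3.263495)
(x_1(0.8), x_2(0.8)) ≈ (-0.0251, 3.2635)

-0.0251, 3.2635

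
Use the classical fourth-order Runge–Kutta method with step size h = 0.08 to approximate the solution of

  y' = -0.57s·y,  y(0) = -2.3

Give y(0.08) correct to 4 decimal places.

-2.2958

RK4: k1 = f(s_n, y_n); k2 = f(s_n + h/2, y_n + (h/2)·k1); k3 = f(s_n + h/2, y_n + (h/2)·k2); k4 = f(s_n + h, y_n + h·k3); y_{n+1} = y_n + (h/6)·(k1 + 2k2 + 2k3 + k4).
s=0.000000, y=-2.300000:
  k1 = f(0.000000, -2.300000) = 0.000000
  k2 = f(0.040000, -2.300000) = 0.052440
  k3 = f(0.040000, -2.297902) = 0.052392
  k4 = f(0.080000, -2.295809) = 0.104689
  y ← -2.300000 + (0.08/6)·(k1 + 2k2 + 2k3 + k4) = -2.295809
y(0.08) ≈ -2.2958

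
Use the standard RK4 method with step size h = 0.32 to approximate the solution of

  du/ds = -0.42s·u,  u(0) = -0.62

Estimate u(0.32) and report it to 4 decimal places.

-0.6068

RK4: k1 = f(s_n, u_n); k2 = f(s_n + h/2, u_n + (h/2)·k1); k3 = f(s_n + h/2, u_n + (h/2)·k2); k4 = f(s_n + h, u_n + h·k3); u_{n+1} = u_n + (h/6)·(k1 + 2k2 + 2k3 + k4).
s=0.000000, u=-0.620000:
  k1 = f(0.000000, -0.620000) = 0.000000
  k2 = f(0.160000, -0.620000) = 0.041664
  k3 = f(0.160000, -0.613334) = 0.041216
  k4 = f(0.320000, -0.606811) = 0.081555
  u ← -0.620000 + (0.32/6)·(k1 + 2k2 + 2k3 + k4) = -0.606810
u(0.32) ≈ -0.6068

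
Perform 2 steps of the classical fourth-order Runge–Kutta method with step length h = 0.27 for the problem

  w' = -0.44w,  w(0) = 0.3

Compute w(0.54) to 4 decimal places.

0.2366

RK4: k1 = f(x_n, w_n); k2 = f(x_n + h/2, w_n + (h/2)·k1); k3 = f(x_n + h/2, w_n + (h/2)·k2); k4 = f(x_n + h, w_n + h·k3); w_{n+1} = w_n + (h/6)·(k1 + 2k2 + 2k3 + k4).
x=0.000000, w=0.300000:
  k1 = f(0.000000, 0.300000) = -0.132000
  k2 = f(0.135000, 0.282180) = -0.124159
  k3 = f(0.135000, 0.283239) = -0.124625
  k4 = f(0.270000, 0.266351) = -0.117195
  w ← 0.300000 + (0.27/6)·(k1 + 2k2 + 2k3 + k4) = 0.266396
x=0.270000, w=0.266396:
  k1 = f(0.270000, 0.266396) = -0.117214
  k2 = f(0.405000, 0.250572) = -0.110252
  k3 = f(0.405000, 0.251512) = -0.110665
  k4 = f(0.540000, 0.236516) = -0.104067
  w ← 0.266396 + (0.27/6)·(k1 + 2k2 + 2k3 + k4) = 0.236556
w(0.54) ≈ 0.2366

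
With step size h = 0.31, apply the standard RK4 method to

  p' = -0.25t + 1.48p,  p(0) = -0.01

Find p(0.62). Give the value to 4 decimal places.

-0.0918

RK4: k1 = f(t_n, p_n); k2 = f(t_n + h/2, p_n + (h/2)·k1); k3 = f(t_n + h/2, p_n + (h/2)·k2); k4 = f(t_n + h, p_n + h·k3); p_{n+1} = p_n + (h/6)·(k1 + 2k2 + 2k3 + k4).
t=0.000000, p=-0.010000:
  k1 = f(0.000000, -0.010000) = -0.014800
  k2 = f(0.155000, -0.012294) = -0.056945
  k3 = f(0.155000, -0.018826) = -0.066613
  k4 = f(0.310000, -0.030650) = -0.122862
  p ← -0.010000 + (0.31/6)·(k1 + 2k2 + 2k3 + k4) = -0.029880
t=0.310000, p=-0.029880:
  k1 = f(0.310000, -0.029880) = -0.121723
  k2 = f(0.465000, -0.048747) = -0.188396
  k3 = f(0.465000, -0.059082) = -0.203691
  k4 = f(0.620000, -0.093024) = -0.292676
  p ← -0.029880 + (0.31/6)·(k1 + 2k2 + 2k3 + k4) = -0.091806
p(0.62) ≈ -0.0918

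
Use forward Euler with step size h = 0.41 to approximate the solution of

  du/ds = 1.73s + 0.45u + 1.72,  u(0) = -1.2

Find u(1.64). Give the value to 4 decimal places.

3.3091

Euler: u_{n+1} = u_n + h·f(s_n, u_n).
s=0.000000, u=-1.200000: f=1.180000 → u ← -1.200000 + 0.41·1.180000 = -0.716200
s=0.410000, u=-0.716200: f=2.107010 → u ← -0.716200 + 0.41·2.107010 = 0.147674
s=0.820000, u=0.147674: f=3.205053 → u ← 0.147674 + 0.41·3.205053 = 1.461746
s=1.230000, u=1.461746: f=4.505686 → u ← 1.461746 + 0.41·4.505686 = 3.309077
u(1.64) ≈ 3.3091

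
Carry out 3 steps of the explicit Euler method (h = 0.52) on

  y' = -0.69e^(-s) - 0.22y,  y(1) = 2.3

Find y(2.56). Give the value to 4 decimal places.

Euler: y_{n+1} = y_n + h·f(s_n, y_n).
s=1.000000, y=2.300000: f=-0.759837 → y ← 2.300000 + 0.52·(-0.759837) = 1.904885
s=1.520000, y=1.904885: f=-0.569986 → y ← 1.904885 + 0.52·(-0.569986) = 1.608492
s=2.040000, y=1.608492: f=-0.443588 → y ← 1.608492 + 0.52·(-0.443588) = 1.377826
y(2.56) ≈ 1.3778

1.3778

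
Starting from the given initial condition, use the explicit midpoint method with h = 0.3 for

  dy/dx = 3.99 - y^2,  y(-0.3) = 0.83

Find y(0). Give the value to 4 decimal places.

Midpoint: k1 = f(x_n, y_n); k2 = f(x_n + h/2, y_n + (h/2)·k1); y_{n+1} = y_n + h·k2.
x=-0.300000, y=0.830000:
  k1 = f(-0.300000, 0.830000) = 3.301100
  k2 = f(-0.150000, 1.325165) = 2.233938
  y ← 0.830000 + 0.3·2.233938 = 1.500181
y(0) ≈ 1.5002

1.5002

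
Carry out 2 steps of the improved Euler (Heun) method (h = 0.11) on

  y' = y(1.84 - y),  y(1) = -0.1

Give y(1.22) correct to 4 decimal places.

Heun: k1 = f(t_n, y_n); k2 = f(t_n + h, y_n + h·k1); y_{n+1} = y_n + (h/2)·(k1 + k2).
t=1.000000, y=-0.100000:
  k1 = f(1.000000, -0.100000) = -0.194000
  k2 = f(1.110000, -0.121340) = -0.237989
  y ← -0.100000 + (0.11/2)·(-0.194000 + (-0.237989)) = -0.123759
t=1.110000, y=-0.123759:
  k1 = f(1.110000, -0.123759) = -0.243034
  k2 = f(1.220000, -0.150493) = -0.299555
  y ← -0.123759 + (0.11/2)·(-0.243034 + (-0.299555)) = -0.153602
y(1.22) ≈ -0.1536

-0.1536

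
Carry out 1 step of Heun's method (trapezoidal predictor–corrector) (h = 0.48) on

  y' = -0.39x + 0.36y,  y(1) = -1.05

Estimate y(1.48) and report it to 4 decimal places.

-1.4954

Heun: k1 = f(x_n, y_n); k2 = f(x_n + h, y_n + h·k1); y_{n+1} = y_n + (h/2)·(k1 + k2).
x=1.000000, y=-1.050000:
  k1 = f(1.000000, -1.050000) = -0.768000
  k2 = f(1.480000, -1.418640) = -1.087910
  y ← -1.050000 + (0.48/2)·(-0.768000 + (-1.087910)) = -1.495418
y(1.48) ≈ -1.4954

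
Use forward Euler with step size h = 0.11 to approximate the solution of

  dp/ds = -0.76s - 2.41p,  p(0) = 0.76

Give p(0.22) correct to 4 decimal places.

0.4013

Euler: p_{n+1} = p_n + h·f(s_n, p_n).
s=0.000000, p=0.760000: f=-1.831600 → p ← 0.760000 + 0.11·(-1.831600) = 0.558524
s=0.110000, p=0.558524: f=-1.429643 → p ← 0.558524 + 0.11·(-1.429643) = 0.401263
p(0.22) ≈ 0.4013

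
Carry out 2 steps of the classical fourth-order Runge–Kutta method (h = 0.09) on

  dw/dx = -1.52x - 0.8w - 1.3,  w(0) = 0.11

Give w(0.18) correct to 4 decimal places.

-0.1462

RK4: k1 = f(x_n, w_n); k2 = f(x_n + h/2, w_n + (h/2)·k1); k3 = f(x_n + h/2, w_n + (h/2)·k2); k4 = f(x_n + h, w_n + h·k3); w_{n+1} = w_n + (h/6)·(k1 + 2k2 + 2k3 + k4).
x=0.000000, w=0.110000:
  k1 = f(0.000000, 0.110000) = -1.388000
  k2 = f(0.045000, 0.047540) = -1.406432
  k3 = f(0.045000, 0.046711) = -1.405768
  k4 = f(0.090000, -0.016519) = -1.423585
  w ← 0.110000 + (0.09/6)·(k1 + 2k2 + 2k3 + k4) = -0.016540
x=0.090000, w=-0.016540:
  k1 = f(0.090000, -0.016540) = -1.423568
  k2 = f(0.135000, -0.080600) = -1.440720
  k3 = f(0.135000, -0.081372) = -1.440102
  k4 = f(0.180000, -0.146149) = -1.456681
  w ← -0.016540 + (0.09/6)·(k1 + 2k2 + 2k3 + k4) = -0.146168
w(0.18) ≈ -0.1462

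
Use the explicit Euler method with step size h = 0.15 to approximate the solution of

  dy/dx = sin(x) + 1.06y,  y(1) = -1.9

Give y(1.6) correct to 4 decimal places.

Euler: y_{n+1} = y_n + h·f(x_n, y_n).
x=1.000000, y=-1.900000: f=-1.172529 → y ← -1.900000 + 0.15·(-1.172529) = -2.075879
x=1.150000, y=-2.075879: f=-1.287668 → y ← -2.075879 + 0.15·(-1.287668) = -2.269030
x=1.300000, y=-2.269030: f=-1.441613 → y ← -2.269030 + 0.15·(-1.441613) = -2.485272
x=1.450000, y=-2.485272: f=-1.641675 → y ← -2.485272 + 0.15·(-1.641675) = -2.731523
y(1.6) ≈ -2.7315

-2.7315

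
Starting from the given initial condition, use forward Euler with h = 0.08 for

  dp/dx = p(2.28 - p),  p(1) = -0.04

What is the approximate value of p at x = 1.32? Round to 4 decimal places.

Euler: p_{n+1} = p_n + h·f(x_n, p_n).
x=1.000000, p=-0.040000: f=-0.092800 → p ← -0.040000 + 0.08·(-0.092800) = -0.047424
x=1.080000, p=-0.047424: f=-0.110376 → p ← -0.047424 + 0.08·(-0.110376) = -0.056254
x=1.160000, p=-0.056254: f=-0.131424 → p ← -0.056254 + 0.08·(-0.131424) = -0.066768
x=1.240000, p=-0.066768: f=-0.156689 → p ← -0.066768 + 0.08·(-0.156689) = -0.079303
p(1.32) ≈ -0.0793

-0.0793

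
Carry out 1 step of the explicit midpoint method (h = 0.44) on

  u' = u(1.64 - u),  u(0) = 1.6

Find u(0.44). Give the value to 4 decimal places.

Midpoint: k1 = f(t_n, u_n); k2 = f(t_n + h/2, u_n + (h/2)·k1); u_{n+1} = u_n + h·k2.
t=0.000000, u=1.600000:
  k1 = f(0.000000, 1.600000) = 0.064000
  k2 = f(0.220000, 1.614080) = 0.041837
  u ← 1.600000 + 0.44·0.041837 = 1.618408
u(0.44) ≈ 1.6184

1.6184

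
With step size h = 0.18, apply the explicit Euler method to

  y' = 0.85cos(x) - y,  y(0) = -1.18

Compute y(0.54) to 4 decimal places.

Euler: y_{n+1} = y_n + h·f(x_n, y_n).
x=0.000000, y=-1.180000: f=2.030000 → y ← -1.180000 + 0.18·2.030000 = -0.814600
x=0.180000, y=-0.814600: f=1.650867 → y ← -0.814600 + 0.18·1.650867 = -0.517444
x=0.360000, y=-0.517444: f=1.312956 → y ← -0.517444 + 0.18·1.312956 = -0.281112
y(0.54) ≈ -0.2811

-0.2811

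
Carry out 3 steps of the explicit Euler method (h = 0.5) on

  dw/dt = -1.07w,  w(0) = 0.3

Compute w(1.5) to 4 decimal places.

0.0302

Euler: w_{n+1} = w_n + h·f(t_n, w_n).
t=0.000000, w=0.300000: f=-0.321000 → w ← 0.300000 + 0.5·(-0.321000) = 0.139500
t=0.500000, w=0.139500: f=-0.149265 → w ← 0.139500 + 0.5·(-0.149265) = 0.064867
t=1.000000, w=0.064867: f=-0.069408 → w ← 0.064867 + 0.5·(-0.069408) = 0.030163
w(1.5) ≈ 0.0302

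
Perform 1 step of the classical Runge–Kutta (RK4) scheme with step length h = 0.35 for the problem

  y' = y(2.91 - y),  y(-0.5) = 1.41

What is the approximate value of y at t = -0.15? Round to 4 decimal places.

RK4: k1 = f(t_n, y_n); k2 = f(t_n + h/2, y_n + (h/2)·k1); k3 = f(t_n + h/2, y_n + (h/2)·k2); k4 = f(t_n + h, y_n + h·k3); y_{n+1} = y_n + (h/6)·(k1 + 2k2 + 2k3 + k4).
t=-0.500000, y=1.410000:
  k1 = f(-0.500000, 1.410000) = 2.115000
  k2 = f(-0.325000, 1.780125) = 2.011319
  k3 = f(-0.325000, 1.761981) = 2.022788
  k4 = f(-0.150000, 2.117976) = 1.677488
  y ← 1.410000 + (0.35/6)·(k1 + 2k2 + 2k3 + k4) = 2.101874
y(-0.15) ≈ 2.1019

2.1019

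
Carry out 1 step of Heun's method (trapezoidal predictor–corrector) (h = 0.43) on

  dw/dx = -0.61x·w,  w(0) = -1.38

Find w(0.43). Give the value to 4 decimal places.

Heun: k1 = f(x_n, w_n); k2 = f(x_n + h, w_n + h·k1); w_{n+1} = w_n + (h/2)·(k1 + k2).
x=0.000000, w=-1.380000:
  k1 = f(0.000000, -1.380000) = 0.000000
  k2 = f(0.430000, -1.380000) = 0.361974
  w ← -1.380000 + (0.43/2)·(0.000000 + 0.361974) = -1.302176
w(0.43) ≈ -1.3022

-1.3022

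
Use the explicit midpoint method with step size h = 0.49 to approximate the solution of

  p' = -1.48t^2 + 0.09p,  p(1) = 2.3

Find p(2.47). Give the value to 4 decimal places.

-4.5913

Midpoint: k1 = f(t_n, p_n); k2 = f(t_n + h/2, p_n + (h/2)·k1); p_{n+1} = p_n + h·k2.
t=1.000000, p=2.300000:
  k1 = f(1.000000, 2.300000) = -1.273000
  k2 = f(1.245000, 1.988115) = -2.115107
  p ← 2.300000 + 0.49·(-2.115107) = 1.263598
t=1.490000, p=1.263598:
  k1 = f(1.490000, 1.263598) = -3.172024
  k2 = f(1.735000, 0.486452) = -4.411352
  p ← 1.263598 + 0.49·(-4.411352) = -0.897965
t=1.980000, p=-0.897965:
  k1 = f(1.980000, -0.897965) = -5.883009
  k2 = f(2.225000, -2.339302) = -7.537462
  p ← -0.897965 + 0.49·(-7.537462) = -4.591321
p(2.47) ≈ -4.5913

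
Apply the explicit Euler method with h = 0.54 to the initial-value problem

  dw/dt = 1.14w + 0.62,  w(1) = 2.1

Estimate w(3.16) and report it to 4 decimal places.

Euler: w_{n+1} = w_n + h·f(t_n, w_n).
t=1.000000, w=2.100000: f=3.014000 → w ← 2.100000 + 0.54·3.014000 = 3.727560
t=1.540000, w=3.727560: f=4.869418 → w ← 3.727560 + 0.54·4.869418 = 6.357046
t=2.080000, w=6.357046: f=7.867032 → w ← 6.357046 + 0.54·7.867032 = 10.605243
t=2.620000, w=10.605243: f=12.709977 → w ← 10.605243 + 0.54·12.709977 = 17.468631
w(3.16) ≈ 17.4686

17.4686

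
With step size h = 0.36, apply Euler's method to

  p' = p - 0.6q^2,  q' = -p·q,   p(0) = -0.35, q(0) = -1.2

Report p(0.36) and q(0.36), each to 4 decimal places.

Euler on (p,q): p_{n+1} = p_n + h·p', q_{n+1} = q_n + h·q'.
0.000000: (-0.350000, -1.200000); f=(-1.214000, -0.420000) → (-0.787040, -1.351200)
(p(0.36), q(0.36)) ≈ (-0.7870, -1.3512)

-0.7870, -1.3512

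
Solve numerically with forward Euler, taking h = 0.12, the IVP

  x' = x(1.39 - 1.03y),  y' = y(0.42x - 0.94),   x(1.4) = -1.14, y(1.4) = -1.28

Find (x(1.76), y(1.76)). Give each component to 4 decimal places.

Euler on (x,y): x_{n+1} = x_n + h·x', y_{n+1} = y_n + h·y'.
1.400000: (-1.140000, -1.280000); f=(-3.087576, 1.816064) → (-1.510509, -1.062072)
1.520000: (-1.510509, -1.062072); f=(-3.752006, 1.672141) → (-1.960750, -0.861415)
1.640000: (-1.960750, -0.861415); f=(-4.465133, 1.519119) → (-2.496566, -0.679121)
(x(1.76), y(1.76)) ≈ (-2.4966, -0.6791)

-2.4966, -0.6791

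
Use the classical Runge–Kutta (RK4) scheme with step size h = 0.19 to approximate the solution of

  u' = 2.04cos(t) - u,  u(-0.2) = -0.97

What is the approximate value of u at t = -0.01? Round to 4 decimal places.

-0.4515

RK4: k1 = f(t_n, u_n); k2 = f(t_n + h/2, u_n + (h/2)·k1); k3 = f(t_n + h/2, u_n + (h/2)·k2); k4 = f(t_n + h, u_n + h·k3); u_{n+1} = u_n + (h/6)·(k1 + 2k2 + 2k3 + k4).
t=-0.200000, u=-0.970000:
  k1 = f(-0.200000, -0.970000) = 2.969336
  k2 = f(-0.105000, -0.687913) = 2.716678
  k3 = f(-0.105000, -0.711916) = 2.740680
  k4 = f(-0.010000, -0.449271) = 2.489169
  u ← -0.970000 + (0.19/6)·(k1 + 2k2 + 2k3 + k4) = -0.451515
u(-0.01) ≈ -0.4515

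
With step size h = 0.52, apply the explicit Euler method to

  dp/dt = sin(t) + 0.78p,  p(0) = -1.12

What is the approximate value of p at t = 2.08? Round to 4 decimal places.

-2.7111

Euler: p_{n+1} = p_n + h·f(t_n, p_n).
t=0.000000, p=-1.120000: f=-0.873600 → p ← -1.120000 + 0.52·(-0.873600) = -1.574272
t=0.520000, p=-1.574272: f=-0.731052 → p ← -1.574272 + 0.52·(-0.731052) = -1.954419
t=1.040000, p=-1.954419: f=-0.662043 → p ← -1.954419 + 0.52·(-0.662043) = -2.298681
t=1.560000, p=-2.298681: f=-0.793030 → p ← -2.298681 + 0.52·(-0.793030) = -2.711057
p(2.08) ≈ -2.7111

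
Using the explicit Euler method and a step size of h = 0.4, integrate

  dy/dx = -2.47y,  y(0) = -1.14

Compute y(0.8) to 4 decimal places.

-0.0002

Euler: y_{n+1} = y_n + h·f(x_n, y_n).
x=0.000000, y=-1.140000: f=2.815800 → y ← -1.140000 + 0.4·2.815800 = -0.013680
x=0.400000, y=-0.013680: f=0.033790 → y ← -0.013680 + 0.4·0.033790 = -0.000164
y(0.8) ≈ -0.0002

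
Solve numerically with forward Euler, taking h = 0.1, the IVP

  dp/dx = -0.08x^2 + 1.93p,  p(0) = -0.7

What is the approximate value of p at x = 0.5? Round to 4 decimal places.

Euler: p_{n+1} = p_n + h·f(x_n, p_n).
x=0.000000, p=-0.700000: f=-1.351000 → p ← -0.700000 + 0.1·(-1.351000) = -0.835100
x=0.100000, p=-0.835100: f=-1.612543 → p ← -0.835100 + 0.1·(-1.612543) = -0.996354
x=0.200000, p=-0.996354: f=-1.926164 → p ← -0.996354 + 0.1·(-1.926164) = -1.188971
x=0.300000, p=-1.188971: f=-2.301913 → p ← -1.188971 + 0.1·(-2.301913) = -1.419162
x=0.400000, p=-1.419162: f=-2.751783 → p ← -1.419162 + 0.1·(-2.751783) = -1.694340
p(0.5) ≈ -1.6943

-1.6943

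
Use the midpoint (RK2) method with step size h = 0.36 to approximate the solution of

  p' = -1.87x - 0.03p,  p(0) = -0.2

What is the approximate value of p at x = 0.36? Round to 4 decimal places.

-0.3190

Midpoint: k1 = f(x_n, p_n); k2 = f(x_n + h/2, p_n + (h/2)·k1); p_{n+1} = p_n + h·k2.
x=0.000000, p=-0.200000:
  k1 = f(0.000000, -0.200000) = 0.006000
  k2 = f(0.180000, -0.198920) = -0.330632
  p ← -0.200000 + 0.36·(-0.330632) = -0.319028
p(0.36) ≈ -0.3190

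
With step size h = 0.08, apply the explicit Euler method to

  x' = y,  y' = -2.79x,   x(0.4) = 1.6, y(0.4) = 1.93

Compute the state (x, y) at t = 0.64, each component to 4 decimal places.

Euler on (x,y): x_{n+1} = x_n + h·x', y_{n+1} = y_n + h·y'.
0.400000: (1.600000, 1.930000); f=(1.930000, -4.464000) → (1.754400, 1.572880)
0.480000: (1.754400, 1.572880); f=(1.572880, -4.894776) → (1.880230, 1.181298)
0.560000: (1.880230, 1.181298); f=(1.181298, -5.245843) → (1.974734, 0.761630)
(x(0.64), y(0.64)) ≈ (1.9747, 0.7616)

1.9747, 0.7616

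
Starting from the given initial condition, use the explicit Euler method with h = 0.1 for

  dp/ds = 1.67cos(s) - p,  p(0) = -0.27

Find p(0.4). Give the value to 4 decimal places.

Euler: p_{n+1} = p_n + h·f(s_n, p_n).
s=0.000000, p=-0.270000: f=1.940000 → p ← -0.270000 + 0.1·1.940000 = -0.076000
s=0.100000, p=-0.076000: f=1.737657 → p ← -0.076000 + 0.1·1.737657 = 0.097766
s=0.200000, p=0.097766: f=1.538945 → p ← 0.097766 + 0.1·1.538945 = 0.251660
s=0.300000, p=0.251660: f=1.343752 → p ← 0.251660 + 0.1·1.343752 = 0.386035
p(0.4) ≈ 0.3860

0.3860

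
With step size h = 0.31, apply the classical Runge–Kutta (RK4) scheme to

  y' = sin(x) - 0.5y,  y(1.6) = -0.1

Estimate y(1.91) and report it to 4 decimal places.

0.1953

RK4: k1 = f(x_n, y_n); k2 = f(x_n + h/2, y_n + (h/2)·k1); k3 = f(x_n + h/2, y_n + (h/2)·k2); k4 = f(x_n + h, y_n + h·k3); y_{n+1} = y_n + (h/6)·(k1 + 2k2 + 2k3 + k4).
x=1.600000, y=-0.100000:
  k1 = f(1.600000, -0.100000) = 1.049574
  k2 = f(1.755000, 0.062684) = 0.951740
  k3 = f(1.755000, 0.047520) = 0.959323
  k4 = f(1.910000, 0.197390) = 0.844325
  y ← -0.100000 + (0.31/6)·(k1 + 2k2 + 2k3 + k4) = 0.195328
y(1.91) ≈ 0.1953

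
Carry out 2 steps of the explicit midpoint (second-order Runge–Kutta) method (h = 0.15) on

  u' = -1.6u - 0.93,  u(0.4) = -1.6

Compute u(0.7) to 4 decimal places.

-1.2151

Midpoint: k1 = f(t_n, u_n); k2 = f(t_n + h/2, u_n + (h/2)·k1); u_{n+1} = u_n + h·k2.
t=0.400000, u=-1.600000:
  k1 = f(0.400000, -1.600000) = 1.630000
  k2 = f(0.475000, -1.477750) = 1.434400
  u ← -1.600000 + 0.15·1.434400 = -1.384840
t=0.550000, u=-1.384840:
  k1 = f(0.550000, -1.384840) = 1.285744
  k2 = f(0.625000, -1.288409) = 1.131455
  u ← -1.384840 + 0.15·1.131455 = -1.215122
u(0.7) ≈ -1.2151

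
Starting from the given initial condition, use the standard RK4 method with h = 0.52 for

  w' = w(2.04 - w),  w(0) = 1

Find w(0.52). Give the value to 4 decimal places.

RK4: k1 = f(t_n, w_n); k2 = f(t_n + h/2, w_n + (h/2)·k1); k3 = f(t_n + h/2, w_n + (h/2)·k2); k4 = f(t_n + h, w_n + h·k3); w_{n+1} = w_n + (h/6)·(k1 + 2k2 + 2k3 + k4).
t=0.000000, w=1.000000:
  k1 = f(0.000000, 1.000000) = 1.040000
  k2 = f(0.260000, 1.270400) = 0.977700
  k3 = f(0.260000, 1.254202) = 0.985549
  k4 = f(0.520000, 1.512486) = 0.797858
  w ← 1.000000 + (0.52/6)·(k1 + 2k2 + 2k3 + k4) = 1.499578
w(0.52) ≈ 1.4996

1.4996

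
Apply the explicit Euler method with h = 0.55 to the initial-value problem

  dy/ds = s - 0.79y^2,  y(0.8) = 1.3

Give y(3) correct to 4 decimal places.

1.8314

Euler: y_{n+1} = y_n + h·f(s_n, y_n).
s=0.800000, y=1.300000: f=-0.535100 → y ← 1.300000 + 0.55·(-0.535100) = 1.005695
s=1.350000, y=1.005695: f=0.550976 → y ← 1.005695 + 0.55·0.550976 = 1.308732
s=1.900000, y=1.308732: f=0.546904 → y ← 1.308732 + 0.55·0.546904 = 1.609529
s=2.450000, y=1.609529: f=0.403438 → y ← 1.609529 + 0.55·0.403438 = 1.831420
y(3) ≈ 1.8314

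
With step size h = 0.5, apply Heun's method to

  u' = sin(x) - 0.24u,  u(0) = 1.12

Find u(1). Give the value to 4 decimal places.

Heun: k1 = f(x_n, u_n); k2 = f(x_n + h, u_n + h·k1); u_{n+1} = u_n + (h/2)·(k1 + k2).
x=0.000000, u=1.120000:
  k1 = f(0.000000, 1.120000) = -0.268800
  k2 = f(0.500000, 0.985600) = 0.242882
  u ← 1.120000 + (0.5/2)·(-0.268800 + 0.242882) = 1.113520
x=0.500000, u=1.113520:
  k1 = f(0.500000, 1.113520) = 0.212181
  k2 = f(1.000000, 1.219611) = 0.548764
  u ← 1.113520 + (0.5/2)·(0.212181 + 0.548764) = 1.303757
u(1) ≈ 1.3038

1.3038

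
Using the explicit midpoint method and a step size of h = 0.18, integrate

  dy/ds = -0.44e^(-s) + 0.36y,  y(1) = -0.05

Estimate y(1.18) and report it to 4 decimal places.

-0.0809

Midpoint: k1 = f(s_n, y_n); k2 = f(s_n + h/2, y_n + (h/2)·k1); y_{n+1} = y_n + h·k2.
s=1.000000, y=-0.050000:
  k1 = f(1.000000, -0.050000) = -0.179867
  k2 = f(1.090000, -0.066188) = -0.171763
  y ← -0.050000 + 0.18·(-0.171763) = -0.080917
y(1.18) ≈ -0.0809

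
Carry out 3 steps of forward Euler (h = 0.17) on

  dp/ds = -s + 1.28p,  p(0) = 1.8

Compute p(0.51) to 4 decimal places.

Euler: p_{n+1} = p_n + h·f(s_n, p_n).
s=0.000000, p=1.800000: f=2.304000 → p ← 1.800000 + 0.17·2.304000 = 2.191680
s=0.170000, p=2.191680: f=2.635350 → p ← 2.191680 + 0.17·2.635350 = 2.639690
s=0.340000, p=2.639690: f=3.038803 → p ← 2.639690 + 0.17·3.038803 = 3.156286
p(0.51) ≈ 3.1563

3.1563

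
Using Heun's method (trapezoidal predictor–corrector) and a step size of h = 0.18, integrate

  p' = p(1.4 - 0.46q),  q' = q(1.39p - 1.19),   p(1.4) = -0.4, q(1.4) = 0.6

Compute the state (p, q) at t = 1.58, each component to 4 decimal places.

Heun on (p,q): k1 = f(t_n, state_n); k2 = f(t_n + h, state_n + h·k1); state_{n+1} = state_n + (h/2)·(k1 + k2).
1.400000: (-0.400000, 0.600000)
  k1 = (-0.449600, -1.047600)
  predictor → (-0.480928, 0.411432)
  k2 = (-0.582279, -0.764642)
  → (-0.492869, 0.436898)
(p(1.58), q(1.58)) ≈ (-0.4929, 0.4369)

-0.4929, 0.4369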